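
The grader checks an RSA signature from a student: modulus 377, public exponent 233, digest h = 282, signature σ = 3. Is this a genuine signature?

genuine

Squares mod 377: σ^1≡3, σ^2≡9, σ^4≡81, σ^8≡152, σ^16≡107, σ^32≡139, σ^64≡94, σ^128≡165
233 = 128 + 64 + 32 + 8 + 1, so σ^233 ≡ 165·94·139·152·3 ≡ 282 (mod 377)
282 = h, so the signature checks out.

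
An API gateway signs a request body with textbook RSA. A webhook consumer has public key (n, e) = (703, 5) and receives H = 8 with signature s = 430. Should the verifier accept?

s^2 ≡ 430^2 = 184900 ≡ 11
s^4 ≡ 11^2 = 121
5 = 4 + 1, so s^5 ≡ 121·430 ≡ 8 (mod 703)
s^5 mod 703 = 8 matches H.

accept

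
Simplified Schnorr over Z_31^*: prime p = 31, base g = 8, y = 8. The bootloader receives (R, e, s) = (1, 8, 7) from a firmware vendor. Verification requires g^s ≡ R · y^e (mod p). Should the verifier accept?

reject

g^s mod p:
Squares mod 31: 8^1≡8, 8^2≡2, 8^4≡4
7 = 4 + 2 + 1, so 8^7 ≡ 4·2·8 ≡ 2 (mod 31)
R · y^e mod p:
Squares mod 31: 8^1≡8, 8^2≡2, 8^4≡4, 8^8≡16
8^8 ≡ 16 (mod 31)
1·16 = 16 ≡ 16 (mod 31)
2 ≠ 16; the check fails.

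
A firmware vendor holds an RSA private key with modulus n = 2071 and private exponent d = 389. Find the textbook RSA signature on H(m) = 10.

1781

(H(m))^2 ≡ 10^2 = 100
(H(m))^4 ≡ 100^2 = 10000 ≡ 1716
(H(m))^8 ≡ 1716^2 = 2944656 ≡ 1765
(H(m))^16 ≡ 1765^2 = 3115225 ≡ 441
(H(m))^32 ≡ 441^2 = 194481 ≡ 1878
(H(m))^64 ≡ 1878^2 = 3526884 ≡ 2042
(H(m))^128 ≡ 2042^2 = 4169764 ≡ 841
(H(m))^256 ≡ 841^2 = 707281 ≡ 1070
389 = 256 + 128 + 4 + 1, so (H(m))^389 ≡ 1070·841·1716·10 ≡ 1781 (mod 2071)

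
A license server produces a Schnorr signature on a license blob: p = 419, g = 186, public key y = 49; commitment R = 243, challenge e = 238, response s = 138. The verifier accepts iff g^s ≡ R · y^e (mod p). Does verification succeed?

passes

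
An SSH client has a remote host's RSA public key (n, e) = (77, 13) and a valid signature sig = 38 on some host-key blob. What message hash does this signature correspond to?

59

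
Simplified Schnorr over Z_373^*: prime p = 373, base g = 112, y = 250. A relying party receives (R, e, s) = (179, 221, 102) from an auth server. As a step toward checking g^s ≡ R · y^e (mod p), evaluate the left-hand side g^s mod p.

217

Squares mod 373: 112^1≡112, 112^2≡235, 112^4≡21, 112^8≡68, 112^16≡148, 112^32≡270, 112^64≡165
102 = 64 + 32 + 4 + 2, so 112^102 ≡ 165·270·21·235 ≡ 217 (mod 373)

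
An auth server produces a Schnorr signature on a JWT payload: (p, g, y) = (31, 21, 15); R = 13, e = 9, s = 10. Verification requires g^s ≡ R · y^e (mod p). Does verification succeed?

g^s mod p:
21^2 = 441 ≡ 7
21^4 ≡ 7^2 = 49 ≡ 18
21^8 ≡ 18^2 = 324 ≡ 14
10 = 8 + 2, so 21^10 ≡ 14·7 ≡ 5 (mod 31)
R · y^e mod p:
15^2 = 225 ≡ 8
15^4 ≡ 8^2 = 64 ≡ 2
15^8 ≡ 2^2 = 4
9 = 8 + 1, so 15^9 ≡ 4·15 ≡ 29 (mod 31)
13·29 = 377 ≡ 5 (mod 31)
5 ≡ 5 (mod 31); signature holds.

passes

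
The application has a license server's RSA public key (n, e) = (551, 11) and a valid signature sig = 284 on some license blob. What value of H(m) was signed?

455

sig^2 ≡ 284^2 = 80656 ≡ 210
sig^4 ≡ 210^2 = 44100 ≡ 20
sig^8 ≡ 20^2 = 400
11 = 8 + 2 + 1, so sig^11 ≡ 400·210·284 ≡ 455 (mod 551)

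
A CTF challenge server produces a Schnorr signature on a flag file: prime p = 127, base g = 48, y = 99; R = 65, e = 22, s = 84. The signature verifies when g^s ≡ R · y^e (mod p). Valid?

no

g^s mod p:
Squares mod 127: 48^1≡48, 48^2≡18, 48^4≡70, 48^8≡74, 48^16≡15, 48^32≡98, 48^64≡79
84 = 64 + 16 + 4, so 48^84 ≡ 79·15·70 ≡ 19 (mod 127)
R · y^e mod p:
Squares mod 127: 99^1≡99, 99^2≡22, 99^4≡103, 99^8≡68, 99^16≡52
22 = 16 + 4 + 2, so 99^22 ≡ 52·103·22 ≡ 103 (mod 127)
65·103 = 6695 ≡ 91 (mod 127)
19 ≠ 91; the check fails.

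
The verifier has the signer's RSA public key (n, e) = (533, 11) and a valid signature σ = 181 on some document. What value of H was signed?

298

σ^2 ≡ 181^2 = 32761 ≡ 248
σ^4 ≡ 248^2 = 61504 ≡ 209
σ^8 ≡ 209^2 = 43681 ≡ 508
11 = 8 + 2 + 1, so σ^11 ≡ 508·248·181 ≡ 298 (mod 533)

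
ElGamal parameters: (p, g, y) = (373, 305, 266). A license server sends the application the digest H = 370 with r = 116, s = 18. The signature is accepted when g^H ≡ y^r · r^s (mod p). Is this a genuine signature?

Left side g^H mod p:
Squares mod 373: 305^1≡305, 305^2≡148, 305^4≡270, 305^8≡165, 305^16≡369, 305^32≡16, 305^64≡256, 305^128≡261, 305^256≡235
370 = 256 + 64 + 32 + 16 + 2, so 305^370 ≡ 235·256·16·369·148 ≡ 310 (mod 373)
Right side y^r · r^s mod p:
Squares mod 373: 266^1≡266, 266^2≡259, 266^4≡314, 266^8≡124, 266^16≡83, 266^32≡175, 266^64≡39
116 = 64 + 32 + 16 + 4, so 266^116 ≡ 39·175·83·314 ≡ 267 (mod 373)
Squares mod 373: 116^1≡116, 116^2≡28, 116^4≡38, 116^8≡325, 116^16≡66
18 = 16 + 2, so 116^18 ≡ 66·28 ≡ 356 (mod 373)
267·356 = 95052 ≡ 310 (mod 373)
310 ≡ 310 (mod 373), so the signature is genuine.

genuine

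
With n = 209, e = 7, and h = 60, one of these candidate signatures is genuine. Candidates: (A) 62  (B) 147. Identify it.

Candidate A: Squares mod 209: 62^1≡62, 62^2≡82, 62^4≡36; 7 = 4 + 2 + 1, so 62^7 ≡ 36·82·62 ≡ 149 (mod 209)
Candidate B: Squares mod 209: 147^1≡147, 147^2≡82, 147^4≡36; 7 = 4 + 2 + 1, so 147^7 ≡ 36·82·147 ≡ 60 (mod 209)
  → matches h = 60

B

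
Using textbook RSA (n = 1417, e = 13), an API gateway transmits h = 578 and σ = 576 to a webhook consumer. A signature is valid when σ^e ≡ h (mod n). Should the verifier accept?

reject

σ^2 ≡ 576^2 = 331776 ≡ 198
σ^4 ≡ 198^2 = 39204 ≡ 945
σ^8 ≡ 945^2 = 893025 ≡ 315
13 = 8 + 4 + 1, so σ^13 ≡ 315·945·576 ≡ 966 (mod 1417)
966 ≠ 578, so verification fails.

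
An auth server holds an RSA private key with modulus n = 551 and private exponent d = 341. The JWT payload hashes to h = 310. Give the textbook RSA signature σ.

h^2 ≡ 310^2 = 96100 ≡ 226
h^4 ≡ 226^2 = 51076 ≡ 384
h^8 ≡ 384^2 = 147456 ≡ 339
h^16 ≡ 339^2 = 114921 ≡ 313
h^32 ≡ 313^2 = 97969 ≡ 442
h^64 ≡ 442^2 = 195364 ≡ 310
h^128 ≡ 310^2 = 96100 ≡ 226
h^256 ≡ 226^2 = 51076 ≡ 384
341 = 256 + 64 + 16 + 4 + 1, so h^341 ≡ 384·310·313·384·310 ≡ 111 (mod 551)

111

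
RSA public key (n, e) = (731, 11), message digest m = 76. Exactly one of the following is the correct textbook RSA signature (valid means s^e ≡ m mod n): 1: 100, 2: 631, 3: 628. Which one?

Candidate 1: Squares mod 731: 100^1≡100, 100^2≡497, 100^4≡662, 100^8≡375; 11 = 8 + 2 + 1, so 100^11 ≡ 375·497·100 ≡ 655 (mod 731)
Candidate 2: Squares mod 731: 631^1≡631, 631^2≡497, 631^4≡662, 631^8≡375; 11 = 8 + 2 + 1, so 631^11 ≡ 375·497·631 ≡ 76 (mod 731)
  → matches m = 76
Candidate 3: Squares mod 731: 628^1≡628, 628^2≡375, 628^4≡273, 628^8≡698; 11 = 8 + 2 + 1, so 628^11 ≡ 698·375·628 ≡ 492 (mod 731)

2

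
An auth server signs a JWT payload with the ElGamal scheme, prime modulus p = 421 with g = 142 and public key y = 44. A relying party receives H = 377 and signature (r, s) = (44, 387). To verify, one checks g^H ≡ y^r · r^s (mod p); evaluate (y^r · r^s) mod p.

44^44 mod 421 = 354
44^387 mod 421 = 169
y^r · r^s ≡ 354·169 = 59826 ≡ 44 (mod 421)

44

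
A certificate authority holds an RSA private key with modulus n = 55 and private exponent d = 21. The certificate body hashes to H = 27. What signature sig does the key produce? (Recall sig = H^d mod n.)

27

Squares mod 55: H^1≡27, H^2≡14, H^4≡31, H^8≡26, H^16≡16
21 = 16 + 4 + 1, so H^21 ≡ 16·31·27 ≡ 27 (mod 55)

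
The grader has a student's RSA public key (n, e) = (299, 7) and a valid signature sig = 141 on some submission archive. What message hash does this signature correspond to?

Squares mod 299: sig^1≡141, sig^2≡147, sig^4≡81
7 = 4 + 2 + 1, so sig^7 ≡ 81·147·141 ≡ 2 (mod 299)

2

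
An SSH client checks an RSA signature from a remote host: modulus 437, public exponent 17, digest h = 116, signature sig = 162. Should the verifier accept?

accept

sig^2 ≡ 162^2 = 26244 ≡ 24
sig^4 ≡ 24^2 = 576 ≡ 139
sig^8 ≡ 139^2 = 19321 ≡ 93
sig^16 ≡ 93^2 = 8649 ≡ 346
17 = 16 + 1, so sig^17 ≡ 346·162 ≡ 116 (mod 437)
Since 116 equals the digest 116, verification succeeds.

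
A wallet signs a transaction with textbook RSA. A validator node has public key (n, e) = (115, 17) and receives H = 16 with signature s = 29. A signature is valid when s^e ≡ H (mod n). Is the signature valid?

invalid

Squares mod 115: s^1≡29, s^2≡36, s^4≡31, s^8≡41, s^16≡71
17 = 16 + 1, so s^17 ≡ 71·29 ≡ 104 (mod 115)
The recovered value 104 does not match the digest 16.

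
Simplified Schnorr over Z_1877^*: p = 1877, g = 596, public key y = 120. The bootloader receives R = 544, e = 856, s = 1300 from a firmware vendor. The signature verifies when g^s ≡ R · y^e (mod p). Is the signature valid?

invalid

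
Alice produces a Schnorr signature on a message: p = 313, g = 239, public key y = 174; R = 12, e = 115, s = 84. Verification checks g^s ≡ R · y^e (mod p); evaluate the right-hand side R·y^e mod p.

174^2 = 30276 ≡ 228
174^4 ≡ 228^2 = 51984 ≡ 26
174^8 ≡ 26^2 = 676 ≡ 50
174^16 ≡ 50^2 = 2500 ≡ 309
174^32 ≡ 309^2 = 95481 ≡ 16
174^64 ≡ 16^2 = 256
115 = 64 + 32 + 16 + 2 + 1, so 174^115 ≡ 256·16·309·228·174 ≡ 81 (mod 313)
R · y^e ≡ 12·81 = 972 ≡ 33 (mod 313)

33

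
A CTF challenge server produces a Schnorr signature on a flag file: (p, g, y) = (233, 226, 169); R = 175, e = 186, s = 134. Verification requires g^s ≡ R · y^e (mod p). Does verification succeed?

fails

g^s mod p:
Squares mod 233: 226^1≡226, 226^2≡49, 226^4≡71, 226^8≡148, 226^16≡2, 226^32≡4, 226^64≡16, 226^128≡23
134 = 128 + 4 + 2, so 226^134 ≡ 23·71·49 ≡ 98 (mod 233)
R · y^e mod p:
Squares mod 233: 169^1≡169, 169^2≡135, 169^4≡51, 169^8≡38, 169^16≡46, 169^32≡19, 169^64≡128, 169^128≡74
186 = 128 + 32 + 16 + 8 + 2, so 169^186 ≡ 74·19·46·38·135 ≡ 74 (mod 233)
175·74 = 12950 ≡ 135 (mod 233)
98 ≠ 135; the check fails.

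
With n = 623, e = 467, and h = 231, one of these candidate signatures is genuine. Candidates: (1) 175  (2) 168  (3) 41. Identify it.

Candidate 1: Squares mod 623: 175^1≡175, 175^2≡98, 175^4≡259, 175^8≡420, 175^16≡91, 175^32≡182, 175^64≡105, 175^128≡434, 175^256≡210; 467 = 256 + 128 + 64 + 16 + 2 + 1, so 175^467 ≡ 210·434·105·91·98·175 ≡ 371 (mod 623)
Candidate 2: Squares mod 623: 168^1≡168, 168^2≡189, 168^4≡210, 168^8≡490, 168^16≡245, 168^32≡217, 168^64≡364, 168^128≡420, 168^256≡91; 467 = 256 + 128 + 64 + 16 + 2 + 1, so 168^467 ≡ 91·420·364·245·189·168 ≡ 231 (mod 623)
  → matches h = 231
Candidate 3: Squares mod 623: 41^1≡41, 41^2≡435, 41^4≡456, 41^8≡477, 41^16≡134, 41^32≡512, 41^64≡484, 41^128≡8, 41^256≡64; 467 = 256 + 128 + 64 + 16 + 2 + 1, so 41^467 ≡ 64·8·484·134·435·41 ≡ 293 (mod 623)

2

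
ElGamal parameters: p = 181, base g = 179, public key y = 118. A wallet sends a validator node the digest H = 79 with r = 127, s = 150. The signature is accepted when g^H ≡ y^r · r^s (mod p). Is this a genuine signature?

genuine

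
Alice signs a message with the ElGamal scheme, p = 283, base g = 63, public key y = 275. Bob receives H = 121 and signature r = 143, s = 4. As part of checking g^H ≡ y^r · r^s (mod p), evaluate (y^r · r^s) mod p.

41

275^2 = 75625 ≡ 64
275^4 ≡ 64^2 = 4096 ≡ 134
275^8 ≡ 134^2 = 17956 ≡ 127
275^16 ≡ 127^2 = 16129 ≡ 281
275^32 ≡ 281^2 = 78961 ≡ 4
275^64 ≡ 4^2 = 16
275^128 ≡ 16^2 = 256
143 = 128 + 8 + 4 + 2 + 1, so 275^143 ≡ 256·127·134·64·275 ≡ 64 (mod 283)
143^2 = 20449 ≡ 73
143^4 ≡ 73^2 = 5329 ≡ 235
y^r · r^s ≡ 64·235 = 15040 ≡ 41 (mod 283)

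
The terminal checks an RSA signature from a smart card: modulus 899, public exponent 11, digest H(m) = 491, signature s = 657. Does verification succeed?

s^2 ≡ 657^2 = 431649 ≡ 129
s^4 ≡ 129^2 = 16641 ≡ 459
s^8 ≡ 459^2 = 210681 ≡ 315
11 = 8 + 2 + 1, so s^11 ≡ 315·129·657 ≡ 491 (mod 899)
491 = H(m), so the signature checks out.

passes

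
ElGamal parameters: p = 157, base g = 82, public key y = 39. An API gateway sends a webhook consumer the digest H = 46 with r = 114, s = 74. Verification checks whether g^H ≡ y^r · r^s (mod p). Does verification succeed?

Left side g^H mod p:
Squares mod 157: 82^1≡82, 82^2≡130, 82^4≡101, 82^8≡153, 82^16≡16, 82^32≡99
46 = 32 + 8 + 4 + 2, so 82^46 ≡ 99·153·101·130 ≡ 46 (mod 157)
Right side y^r · r^s mod p:
Squares mod 157: 39^1≡39, 39^2≡108, 39^4≡46, 39^8≡75, 39^16≡130, 39^32≡101, 39^64≡153
114 = 64 + 32 + 16 + 2, so 39^114 ≡ 153·101·130·108 ≡ 93 (mod 157)
Squares mod 157: 114^1≡114, 114^2≡122, 114^4≡126, 114^8≡19, 114^16≡47, 114^32≡11, 114^64≡121
74 = 64 + 8 + 2, so 114^74 ≡ 121·19·122 ≡ 76 (mod 157)
93·76 = 7068 ≡ 3 (mod 157)
46 ≠ 3, so verification fails.

fails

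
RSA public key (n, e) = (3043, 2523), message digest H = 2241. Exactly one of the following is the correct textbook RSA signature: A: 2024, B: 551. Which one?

B

Candidate A: Squares mod 3043: 2024^1≡2024, 2024^2≡698, 2024^4≡324, 2024^8≡1514, 2024^16≡817, 2024^32≡1072, 2024^64≡1973, 2024^128≡732, 2024^256≡256, 2024^512≡1633, 2024^1024≡1021, 2024^2048≡1735; 2523 = 2048 + 256 + 128 + 64 + 16 + 8 + 2 + 1, so 2024^2523 ≡ 1735·256·732·1973·817·1514·698·2024 ≡ 205 (mod 3043)
Candidate B: Squares mod 3043: 551^1≡551, 551^2≡2344, 551^4≡1721, 551^8≡1002, 551^16≡2857, 551^32≡1123, 551^64≡1327, 551^128≡2075, 551^256≡2823, 551^512≡2755, 551^1024≡783, 551^2048≡1446; 2523 = 2048 + 256 + 128 + 64 + 16 + 8 + 2 + 1, so 551^2523 ≡ 1446·2823·2075·1327·2857·1002·2344·551 ≡ 2241 (mod 3043)
  → matches H = 2241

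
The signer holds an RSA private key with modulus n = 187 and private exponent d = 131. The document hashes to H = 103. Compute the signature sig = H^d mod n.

103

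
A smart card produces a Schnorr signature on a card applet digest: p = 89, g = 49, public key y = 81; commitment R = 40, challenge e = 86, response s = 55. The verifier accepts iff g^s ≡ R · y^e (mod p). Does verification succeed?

g^s mod p:
Squares mod 89: 49^1≡49, 49^2≡87, 49^4≡4, 49^8≡16, 49^16≡78, 49^32≡32
55 = 32 + 16 + 4 + 2 + 1, so 49^55 ≡ 32·78·4·87·49 ≡ 34 (mod 89)
R · y^e mod p:
Squares mod 89: 81^1≡81, 81^2≡64, 81^4≡2, 81^8≡4, 81^16≡16, 81^32≡78, 81^64≡32
86 = 64 + 16 + 4 + 2, so 81^86 ≡ 32·16·2·64 ≡ 32 (mod 89)
40·32 = 1280 ≡ 34 (mod 89)
34 ≡ 34 (mod 89); signature holds.

passes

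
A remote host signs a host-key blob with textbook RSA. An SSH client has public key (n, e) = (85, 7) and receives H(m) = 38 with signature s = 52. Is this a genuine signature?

forged

Squares mod 85: s^1≡52, s^2≡69, s^4≡1
7 = 4 + 2 + 1, so s^7 ≡ 1·69·52 ≡ 18 (mod 85)
The recovered value 18 does not match the digest 38.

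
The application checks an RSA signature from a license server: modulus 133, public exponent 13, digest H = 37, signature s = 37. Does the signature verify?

verifies

s^13 mod 133 = 37
37 = H, so the signature checks out.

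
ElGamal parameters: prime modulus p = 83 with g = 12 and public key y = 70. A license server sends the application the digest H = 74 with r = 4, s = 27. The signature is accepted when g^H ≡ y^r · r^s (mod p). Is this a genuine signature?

Left side g^H mod p:
Squares mod 83: 12^1≡12, 12^2≡61, 12^4≡69, 12^8≡30, 12^16≡70, 12^32≡3, 12^64≡9
74 = 64 + 8 + 2, so 12^74 ≡ 9·30·61 ≡ 36 (mod 83)
Right side y^r · r^s mod p:
Squares mod 83: 70^1≡70, 70^2≡3, 70^4≡9
70^4 ≡ 9 (mod 83)
Squares mod 83: 4^1≡4, 4^2≡16, 4^4≡7, 4^8≡49, 4^16≡77
27 = 16 + 8 + 2 + 1, so 4^27 ≡ 77·49·16·4 ≡ 25 (mod 83)
9·25 = 225 ≡ 59 (mod 83)
36 ≠ 59, so verification fails.

forged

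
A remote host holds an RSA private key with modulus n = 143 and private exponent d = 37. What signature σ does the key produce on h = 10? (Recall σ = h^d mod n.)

h^37 mod 143 = 10

10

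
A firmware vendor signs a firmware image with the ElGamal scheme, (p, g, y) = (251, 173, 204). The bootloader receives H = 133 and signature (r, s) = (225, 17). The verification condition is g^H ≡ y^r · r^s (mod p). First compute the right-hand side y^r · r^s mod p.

117

204^2 = 41616 ≡ 201
204^4 ≡ 201^2 = 40401 ≡ 241
204^8 ≡ 241^2 = 58081 ≡ 100
204^16 ≡ 100^2 = 10000 ≡ 211
204^32 ≡ 211^2 = 44521 ≡ 94
204^64 ≡ 94^2 = 8836 ≡ 51
204^128 ≡ 51^2 = 2601 ≡ 91
225 = 128 + 64 + 32 + 1, so 204^225 ≡ 91·51·94·204 ≡ 1 (mod 251)
225^2 = 50625 ≡ 174
225^4 ≡ 174^2 = 30276 ≡ 156
225^8 ≡ 156^2 = 24336 ≡ 240
225^16 ≡ 240^2 = 57600 ≡ 121
17 = 16 + 1, so 225^17 ≡ 121·225 ≡ 117 (mod 251)
y^r · r^s ≡ 1·117 = 117 ≡ 117 (mod 251)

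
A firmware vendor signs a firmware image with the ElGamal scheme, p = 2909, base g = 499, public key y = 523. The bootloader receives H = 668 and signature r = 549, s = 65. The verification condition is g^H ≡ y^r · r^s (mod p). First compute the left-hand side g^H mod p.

499^2 = 249001 ≡ 1736
499^4 ≡ 1736^2 = 3013696 ≡ 2881
499^8 ≡ 2881^2 = 8300161 ≡ 784
499^16 ≡ 784^2 = 614656 ≡ 857
499^32 ≡ 857^2 = 734449 ≡ 1381
499^64 ≡ 1381^2 = 1907161 ≡ 1766
499^128 ≡ 1766^2 = 3118756 ≡ 308
499^256 ≡ 308^2 = 94864 ≡ 1776
499^512 ≡ 1776^2 = 3154176 ≡ 820
668 = 512 + 128 + 16 + 8 + 4, so 499^668 ≡ 820·308·857·784·2881 ≡ 2627 (mod 2909)

2627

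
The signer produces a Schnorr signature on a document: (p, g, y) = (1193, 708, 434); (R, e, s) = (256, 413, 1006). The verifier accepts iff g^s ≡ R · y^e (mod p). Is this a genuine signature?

forged

g^s mod p:
Squares mod 1193: 708^1≡708, 708^2≡204, 708^4≡1054, 708^8≡233, 708^16≡604, 708^32≡951, 708^64≡107, 708^128≡712, 708^256≡1112, 708^512≡596
1006 = 512 + 256 + 128 + 64 + 32 + 8 + 4 + 2, so 708^1006 ≡ 596·1112·712·107·951·233·1054·204 ≡ 254 (mod 1193)
R · y^e mod p:
Squares mod 1193: 434^1≡434, 434^2≡1055, 434^4≡1149, 434^8≡743, 434^16≡883, 434^32≡660, 434^64≡155, 434^128≡165, 434^256≡979
413 = 256 + 128 + 16 + 8 + 4 + 1, so 434^413 ≡ 979·165·883·743·1149·434 ≡ 860 (mod 1193)
256·860 = 220160 ≡ 648 (mod 1193)
254 ≠ 648; the check fails.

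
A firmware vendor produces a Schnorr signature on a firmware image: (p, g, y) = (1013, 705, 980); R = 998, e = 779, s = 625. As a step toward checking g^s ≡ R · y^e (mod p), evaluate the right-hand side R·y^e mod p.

462

980^779 mod 1013 = 577
R · y^e ≡ 998·577 = 575846 ≡ 462 (mod 1013)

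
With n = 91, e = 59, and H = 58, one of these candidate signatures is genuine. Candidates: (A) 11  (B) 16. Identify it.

A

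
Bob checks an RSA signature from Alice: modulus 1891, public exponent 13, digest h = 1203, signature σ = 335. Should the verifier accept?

Squares mod 1891: σ^1≡335, σ^2≡656, σ^4≡1079, σ^8≡1276
13 = 8 + 4 + 1, so σ^13 ≡ 1276·1079·335 ≡ 1203 (mod 1891)
σ^13 mod 1891 = 1203 matches h.

accept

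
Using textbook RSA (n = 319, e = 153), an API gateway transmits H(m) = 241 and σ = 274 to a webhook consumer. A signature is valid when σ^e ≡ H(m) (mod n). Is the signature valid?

valid

σ^2 ≡ 274^2 = 75076 ≡ 111
σ^4 ≡ 111^2 = 12321 ≡ 199
σ^8 ≡ 199^2 = 39601 ≡ 45
σ^16 ≡ 45^2 = 2025 ≡ 111
σ^32 ≡ 111^2 = 12321 ≡ 199
σ^64 ≡ 199^2 = 39601 ≡ 45
σ^128 ≡ 45^2 = 2025 ≡ 111
153 = 128 + 16 + 8 + 1, so σ^153 ≡ 111·111·45·274 ≡ 241 (mod 319)
Since 241 equals the digest 241, verification succeeds.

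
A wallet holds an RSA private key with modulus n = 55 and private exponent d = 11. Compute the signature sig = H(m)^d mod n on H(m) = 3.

47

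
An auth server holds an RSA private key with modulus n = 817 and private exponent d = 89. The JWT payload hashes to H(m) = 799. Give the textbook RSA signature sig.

153

Squares mod 817: (H(m))^1≡799, (H(m))^2≡324, (H(m))^4≡400, (H(m))^8≡685, (H(m))^16≡267, (H(m))^32≡210, (H(m))^64≡799
89 = 64 + 16 + 8 + 1, so (H(m))^89 ≡ 799·267·685·799 ≡ 153 (mod 817)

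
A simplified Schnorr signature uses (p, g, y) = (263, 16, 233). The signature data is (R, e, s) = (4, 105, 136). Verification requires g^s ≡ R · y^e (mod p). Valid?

no

g^s mod p:
16^2 = 256
16^4 ≡ 256^2 = 65536 ≡ 49
16^8 ≡ 49^2 = 2401 ≡ 34
16^16 ≡ 34^2 = 1156 ≡ 104
16^32 ≡ 104^2 = 10816 ≡ 33
16^64 ≡ 33^2 = 1089 ≡ 37
16^128 ≡ 37^2 = 1369 ≡ 54
136 = 128 + 8, so 16^136 ≡ 54·34 ≡ 258 (mod 263)
R · y^e mod p:
233^2 = 54289 ≡ 111
233^4 ≡ 111^2 = 12321 ≡ 223
233^8 ≡ 223^2 = 49729 ≡ 22
233^16 ≡ 22^2 = 484 ≡ 221
233^32 ≡ 221^2 = 48841 ≡ 186
233^64 ≡ 186^2 = 34596 ≡ 143
105 = 64 + 32 + 8 + 1, so 233^105 ≡ 143·186·22·233 ≡ 44 (mod 263)
4·44 = 176 ≡ 176 (mod 263)
258 ≠ 176; the check fails.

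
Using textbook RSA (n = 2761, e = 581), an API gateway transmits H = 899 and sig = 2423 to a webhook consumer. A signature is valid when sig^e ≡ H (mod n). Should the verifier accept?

reject

sig^2 ≡ 2423^2 = 5870929 ≡ 1043
sig^4 ≡ 1043^2 = 1087849 ≡ 15
sig^8 ≡ 15^2 = 225
sig^16 ≡ 225^2 = 50625 ≡ 927
sig^32 ≡ 927^2 = 859329 ≡ 658
sig^64 ≡ 658^2 = 432964 ≡ 2248
sig^128 ≡ 2248^2 = 5053504 ≡ 874
sig^256 ≡ 874^2 = 763876 ≡ 1840
sig^512 ≡ 1840^2 = 3385600 ≡ 614
581 = 512 + 64 + 4 + 1, so sig^581 ≡ 614·2248·15·2423 ≡ 1862 (mod 2761)
1862 ≠ 899, so verification fails.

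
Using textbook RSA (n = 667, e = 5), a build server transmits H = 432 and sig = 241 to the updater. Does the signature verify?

does not verify

sig^2 ≡ 241^2 = 58081 ≡ 52
sig^4 ≡ 52^2 = 2704 ≡ 36
5 = 4 + 1, so sig^5 ≡ 36·241 ≡ 5 (mod 667)
The recovered value 5 does not match the digest 432.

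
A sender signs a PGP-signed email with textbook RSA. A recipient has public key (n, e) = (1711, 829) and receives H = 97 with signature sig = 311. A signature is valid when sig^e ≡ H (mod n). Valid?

sig^2 ≡ 311^2 = 96721 ≡ 905
sig^4 ≡ 905^2 = 819025 ≡ 1167
sig^8 ≡ 1167^2 = 1361889 ≡ 1644
sig^16 ≡ 1644^2 = 2702736 ≡ 1067
sig^32 ≡ 1067^2 = 1138489 ≡ 674
sig^64 ≡ 674^2 = 454276 ≡ 861
sig^128 ≡ 861^2 = 741321 ≡ 458
sig^256 ≡ 458^2 = 209764 ≡ 1022
sig^512 ≡ 1022^2 = 1044484 ≡ 774
829 = 512 + 256 + 32 + 16 + 8 + 4 + 1, so sig^829 ≡ 774·1022·674·1067·1644·1167·311 ≡ 1614 (mod 1711)
sig^829 mod 1711 = 1614, but H = 97.

no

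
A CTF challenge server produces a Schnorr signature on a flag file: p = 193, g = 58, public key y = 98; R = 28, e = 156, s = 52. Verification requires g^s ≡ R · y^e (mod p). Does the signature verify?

g^s mod p:
Squares mod 193: 58^1≡58, 58^2≡83, 58^4≡134, 58^8≡7, 58^16≡49, 58^32≡85
52 = 32 + 16 + 4, so 58^52 ≡ 85·49·134 ≡ 147 (mod 193)
R · y^e mod p:
Squares mod 193: 98^1≡98, 98^2≡147, 98^4≡186, 98^8≡49, 98^16≡85, 98^32≡84, 98^64≡108, 98^128≡84
156 = 128 + 16 + 8 + 4, so 98^156 ≡ 84·85·49·186 ≡ 150 (mod 193)
28·150 = 4200 ≡ 147 (mod 193)
147 ≡ 147 (mod 193); signature holds.

verifies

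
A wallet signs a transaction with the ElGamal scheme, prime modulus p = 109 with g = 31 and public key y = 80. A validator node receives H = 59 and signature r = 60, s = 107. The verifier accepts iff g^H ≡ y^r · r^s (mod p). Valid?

yes

Left side g^H mod p:
31^59 mod 109 = 83
Right side y^r · r^s mod p:
80^60 mod 109 = 75
60^107 mod 109 = 20
75·20 = 1500 ≡ 83 (mod 109)
83 ≡ 83 (mod 109), so the signature is genuine.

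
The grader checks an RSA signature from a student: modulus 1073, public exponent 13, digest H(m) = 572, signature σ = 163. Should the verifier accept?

Squares mod 1073: σ^1≡163, σ^2≡817, σ^4≡83, σ^8≡451
13 = 8 + 4 + 1, so σ^13 ≡ 451·83·163 ≡ 501 (mod 1073)
The recovered value 501 does not match the digest 572.

reject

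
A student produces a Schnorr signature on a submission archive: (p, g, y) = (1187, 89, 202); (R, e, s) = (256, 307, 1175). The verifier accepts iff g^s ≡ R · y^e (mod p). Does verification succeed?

fails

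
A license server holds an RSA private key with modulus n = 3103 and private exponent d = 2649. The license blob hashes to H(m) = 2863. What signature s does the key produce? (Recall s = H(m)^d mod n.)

(H(m))^2 ≡ 2863^2 = 8196769 ≡ 1746
(H(m))^4 ≡ 1746^2 = 3048516 ≡ 1370
(H(m))^8 ≡ 1370^2 = 1876900 ≡ 2688
(H(m))^16 ≡ 2688^2 = 7225344 ≡ 1560
(H(m))^32 ≡ 1560^2 = 2433600 ≡ 848
(H(m))^64 ≡ 848^2 = 719104 ≡ 2311
(H(m))^128 ≡ 2311^2 = 5340721 ≡ 458
(H(m))^256 ≡ 458^2 = 209764 ≡ 1863
(H(m))^512 ≡ 1863^2 = 3470769 ≡ 1615
(H(m))^1024 ≡ 1615^2 = 2608225 ≡ 1705
(H(m))^2048 ≡ 1705^2 = 2907025 ≡ 2617
2649 = 2048 + 512 + 64 + 16 + 8 + 1, so (H(m))^2649 ≡ 2617·1615·2311·1560·2688·2863 ≡ 251 (mod 3103)

251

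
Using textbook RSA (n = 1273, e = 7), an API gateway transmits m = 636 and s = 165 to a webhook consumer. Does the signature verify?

does not verify

s^2 ≡ 165^2 = 27225 ≡ 492
s^4 ≡ 492^2 = 242064 ≡ 194
7 = 4 + 2 + 1, so s^7 ≡ 194·492·165 ≡ 637 (mod 1273)
637 ≠ 636, so verification fails.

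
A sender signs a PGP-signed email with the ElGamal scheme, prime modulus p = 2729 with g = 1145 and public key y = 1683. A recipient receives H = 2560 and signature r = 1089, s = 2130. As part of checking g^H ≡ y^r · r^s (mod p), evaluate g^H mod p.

820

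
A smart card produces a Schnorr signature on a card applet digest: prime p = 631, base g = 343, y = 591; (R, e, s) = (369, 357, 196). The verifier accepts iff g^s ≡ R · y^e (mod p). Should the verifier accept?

g^s mod p:
Squares mod 631: 343^1≡343, 343^2≡283, 343^4≡583, 343^8≡411, 343^16≡444, 343^32≡264, 343^64≡286, 343^128≡397
196 = 128 + 64 + 4, so 343^196 ≡ 397·286·583 ≡ 562 (mod 631)
R · y^e mod p:
Squares mod 631: 591^1≡591, 591^2≡338, 591^4≡33, 591^8≡458, 591^16≡272, 591^32≡157, 591^64≡40, 591^128≡338, 591^256≡33
357 = 256 + 64 + 32 + 4 + 1, so 591^357 ≡ 33·40·157·33·591 ≡ 630 (mod 631)
369·630 = 232470 ≡ 262 (mod 631)
562 ≠ 262; the check fails.

reject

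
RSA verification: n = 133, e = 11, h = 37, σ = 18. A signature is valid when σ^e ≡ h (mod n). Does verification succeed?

σ^2 ≡ 18^2 = 324 ≡ 58
σ^4 ≡ 58^2 = 3364 ≡ 39
σ^8 ≡ 39^2 = 1521 ≡ 58
11 = 8 + 2 + 1, so σ^11 ≡ 58·58·18 ≡ 37 (mod 133)
37 = h, so the signature checks out.

passes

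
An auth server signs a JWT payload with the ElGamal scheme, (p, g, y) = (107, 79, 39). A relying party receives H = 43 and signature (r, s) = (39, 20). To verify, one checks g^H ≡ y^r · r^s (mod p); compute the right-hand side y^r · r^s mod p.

39^2 = 1521 ≡ 23
39^4 ≡ 23^2 = 529 ≡ 101
39^8 ≡ 101^2 = 10201 ≡ 36
39^16 ≡ 36^2 = 1296 ≡ 12
39^32 ≡ 12^2 = 144 ≡ 37
39 = 32 + 4 + 2 + 1, so 39^39 ≡ 37·101·23·39 ≡ 100 (mod 107)
39^2 = 1521 ≡ 23
39^4 ≡ 23^2 = 529 ≡ 101
39^8 ≡ 101^2 = 10201 ≡ 36
39^16 ≡ 36^2 = 1296 ≡ 12
20 = 16 + 4, so 39^20 ≡ 12·101 ≡ 35 (mod 107)
y^r · r^s ≡ 100·35 = 3500 ≡ 76 (mod 107)

76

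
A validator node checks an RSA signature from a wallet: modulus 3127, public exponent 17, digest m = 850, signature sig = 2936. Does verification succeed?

fails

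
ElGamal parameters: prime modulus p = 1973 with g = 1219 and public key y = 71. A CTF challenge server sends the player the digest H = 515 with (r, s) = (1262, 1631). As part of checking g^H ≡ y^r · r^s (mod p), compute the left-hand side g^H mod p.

1219^2 = 1485961 ≡ 292
1219^4 ≡ 292^2 = 85264 ≡ 425
1219^8 ≡ 425^2 = 180625 ≡ 1082
1219^16 ≡ 1082^2 = 1170724 ≡ 735
1219^32 ≡ 735^2 = 540225 ≡ 1596
1219^64 ≡ 1596^2 = 2547216 ≡ 73
1219^128 ≡ 73^2 = 5329 ≡ 1383
1219^256 ≡ 1383^2 = 1912689 ≡ 852
1219^512 ≡ 852^2 = 725904 ≡ 1813
515 = 512 + 2 + 1, so 1219^515 ≡ 1813·292·1219 ≡ 938 (mod 1973)

938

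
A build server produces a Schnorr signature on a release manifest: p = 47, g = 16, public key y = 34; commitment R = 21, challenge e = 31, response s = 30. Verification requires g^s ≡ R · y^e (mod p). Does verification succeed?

fails

g^s mod p:
16^2 = 256 ≡ 21
16^4 ≡ 21^2 = 441 ≡ 18
16^8 ≡ 18^2 = 324 ≡ 42
16^16 ≡ 42^2 = 1764 ≡ 25
30 = 16 + 8 + 4 + 2, so 16^30 ≡ 25·42·18·21 ≡ 32 (mod 47)
R · y^e mod p:
34^2 = 1156 ≡ 28
34^4 ≡ 28^2 = 784 ≡ 32
34^8 ≡ 32^2 = 1024 ≡ 37
34^16 ≡ 37^2 = 1369 ≡ 6
31 = 16 + 8 + 4 + 2 + 1, so 34^31 ≡ 6·37·32·28·34 ≡ 37 (mod 47)
21·37 = 777 ≡ 25 (mod 47)
32 ≠ 25; the check fails.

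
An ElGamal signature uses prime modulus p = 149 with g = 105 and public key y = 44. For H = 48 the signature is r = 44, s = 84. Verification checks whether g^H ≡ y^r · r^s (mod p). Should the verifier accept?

Left side g^H mod p:
105^2 = 11025 ≡ 148
105^4 ≡ 148^2 = 21904 ≡ 1
105^8 ≡ 1^2 = 1
105^16 ≡ 1^2 = 1
105^32 ≡ 1^2 = 1
48 = 32 + 16, so 105^48 ≡ 1·1 ≡ 1 (mod 149)
Right side y^r · r^s mod p:
44^2 = 1936 ≡ 148
44^4 ≡ 148^2 = 21904 ≡ 1
44^8 ≡ 1^2 = 1
44^16 ≡ 1^2 = 1
44^32 ≡ 1^2 = 1
44 = 32 + 8 + 4, so 44^44 ≡ 1·1·1 ≡ 1 (mod 149)
44^2 = 1936 ≡ 148
44^4 ≡ 148^2 = 21904 ≡ 1
44^8 ≡ 1^2 = 1
44^16 ≡ 1^2 = 1
44^32 ≡ 1^2 = 1
44^64 ≡ 1^2 = 1
84 = 64 + 16 + 4, so 44^84 ≡ 1·1·1 ≡ 1 (mod 149)
1·1 = 1 ≡ 1 (mod 149)
1 ≡ 1 (mod 149), so the signature is genuine.

accept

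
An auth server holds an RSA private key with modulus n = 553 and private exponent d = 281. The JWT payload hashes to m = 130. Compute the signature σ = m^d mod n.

506

Squares mod 553: m^1≡130, m^2≡310, m^4≡431, m^8≡506, m^16≡550, m^32≡9, m^64≡81, m^128≡478, m^256≡95
281 = 256 + 16 + 8 + 1, so m^281 ≡ 95·550·506·130 ≡ 506 (mod 553)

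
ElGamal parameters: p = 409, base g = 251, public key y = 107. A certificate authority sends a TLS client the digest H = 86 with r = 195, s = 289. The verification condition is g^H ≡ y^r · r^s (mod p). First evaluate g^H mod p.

278

Squares mod 409: 251^1≡251, 251^2≡15, 251^4≡225, 251^8≡318, 251^16≡101, 251^32≡385, 251^64≡167
86 = 64 + 16 + 4 + 2, so 251^86 ≡ 167·101·225·15 ≡ 278 (mod 409)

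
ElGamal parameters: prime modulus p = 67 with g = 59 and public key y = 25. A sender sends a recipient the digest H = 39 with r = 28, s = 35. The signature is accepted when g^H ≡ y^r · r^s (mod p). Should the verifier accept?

reject

Left side g^H mod p:
Squares mod 67: 59^1≡59, 59^2≡64, 59^4≡9, 59^8≡14, 59^16≡62, 59^32≡25
39 = 32 + 4 + 2 + 1, so 59^39 ≡ 25·9·64·59 ≡ 40 (mod 67)
Right side y^r · r^s mod p:
Squares mod 67: 25^1≡25, 25^2≡22, 25^4≡15, 25^8≡24, 25^16≡40
28 = 16 + 8 + 4, so 25^28 ≡ 40·24·15 ≡ 62 (mod 67)
Squares mod 67: 28^1≡28, 28^2≡47, 28^4≡65, 28^8≡4, 28^16≡16, 28^32≡55
35 = 32 + 2 + 1, so 28^35 ≡ 55·47·28 ≡ 20 (mod 67)
62·20 = 1240 ≡ 34 (mod 67)
40 ≠ 34, so verification fails.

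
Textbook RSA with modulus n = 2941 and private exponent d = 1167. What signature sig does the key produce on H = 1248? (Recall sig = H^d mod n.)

2164

H^2 ≡ 1248^2 = 1557504 ≡ 1715
H^4 ≡ 1715^2 = 2941225 ≡ 225
H^8 ≡ 225^2 = 50625 ≡ 628
H^16 ≡ 628^2 = 394384 ≡ 290
H^32 ≡ 290^2 = 84100 ≡ 1752
H^64 ≡ 1752^2 = 3069504 ≡ 2041
H^128 ≡ 2041^2 = 4165681 ≡ 1225
H^256 ≡ 1225^2 = 1500625 ≡ 715
H^512 ≡ 715^2 = 511225 ≡ 2432
H^1024 ≡ 2432^2 = 5914624 ≡ 273
1167 = 1024 + 128 + 8 + 4 + 2 + 1, so H^1167 ≡ 273·1225·628·225·1715·1248 ≡ 2164 (mod 2941)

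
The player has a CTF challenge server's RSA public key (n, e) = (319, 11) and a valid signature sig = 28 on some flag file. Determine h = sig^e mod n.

28

sig^11 mod 319 = 28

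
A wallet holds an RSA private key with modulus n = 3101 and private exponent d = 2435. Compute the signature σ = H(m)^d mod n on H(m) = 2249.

(H(m))^2 ≡ 2249^2 = 5058001 ≡ 270
(H(m))^4 ≡ 270^2 = 72900 ≡ 1577
(H(m))^8 ≡ 1577^2 = 2486929 ≡ 3028
(H(m))^16 ≡ 3028^2 = 9168784 ≡ 2228
(H(m))^32 ≡ 2228^2 = 4963984 ≡ 2384
(H(m))^64 ≡ 2384^2 = 5683456 ≡ 2424
(H(m))^128 ≡ 2424^2 = 5875776 ≡ 2482
(H(m))^256 ≡ 2482^2 = 6160324 ≡ 1738
(H(m))^512 ≡ 1738^2 = 3020644 ≡ 270
(H(m))^1024 ≡ 270^2 = 72900 ≡ 1577
(H(m))^2048 ≡ 1577^2 = 2486929 ≡ 3028
2435 = 2048 + 256 + 128 + 2 + 1, so (H(m))^2435 ≡ 3028·1738·2482·270·2249 ≡ 2853 (mod 3101)

2853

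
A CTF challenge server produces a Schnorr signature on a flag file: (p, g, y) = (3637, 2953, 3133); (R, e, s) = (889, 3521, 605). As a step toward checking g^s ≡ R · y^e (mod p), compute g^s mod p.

2953^2 = 8720209 ≡ 2320
2953^4 ≡ 2320^2 = 5382400 ≡ 3277
2953^8 ≡ 3277^2 = 10738729 ≡ 2305
2953^16 ≡ 2305^2 = 5313025 ≡ 3005
2953^32 ≡ 3005^2 = 9030025 ≡ 2991
2953^64 ≡ 2991^2 = 8946081 ≡ 2698
2953^128 ≡ 2698^2 = 7279204 ≡ 1567
2953^256 ≡ 1567^2 = 2455489 ≡ 514
2953^512 ≡ 514^2 = 264196 ≡ 2332
605 = 512 + 64 + 16 + 8 + 4 + 1, so 2953^605 ≡ 2332·2698·3005·2305·3277·2953 ≡ 2431 (mod 3637)

2431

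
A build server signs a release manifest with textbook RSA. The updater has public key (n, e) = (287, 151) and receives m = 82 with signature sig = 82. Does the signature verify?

verifies

sig^2 ≡ 82^2 = 6724 ≡ 123
sig^4 ≡ 123^2 = 15129 ≡ 205
sig^8 ≡ 205^2 = 42025 ≡ 123
sig^16 ≡ 123^2 = 15129 ≡ 205
sig^32 ≡ 205^2 = 42025 ≡ 123
sig^64 ≡ 123^2 = 15129 ≡ 205
sig^128 ≡ 205^2 = 42025 ≡ 123
151 = 128 + 16 + 4 + 2 + 1, so sig^151 ≡ 123·205·205·123·82 ≡ 82 (mod 287)
82 = m, so the signature checks out.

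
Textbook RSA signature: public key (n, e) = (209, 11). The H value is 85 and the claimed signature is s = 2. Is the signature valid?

s^11 mod 209 = 167
The recovered value 167 does not match the digest 85.

invalid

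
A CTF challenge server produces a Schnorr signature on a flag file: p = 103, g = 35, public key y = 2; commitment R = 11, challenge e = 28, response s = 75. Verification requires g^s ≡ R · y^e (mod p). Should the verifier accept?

g^s mod p:
35^2 = 1225 ≡ 92
35^4 ≡ 92^2 = 8464 ≡ 18
35^8 ≡ 18^2 = 324 ≡ 15
35^16 ≡ 15^2 = 225 ≡ 19
35^32 ≡ 19^2 = 361 ≡ 52
35^64 ≡ 52^2 = 2704 ≡ 26
75 = 64 + 8 + 2 + 1, so 35^75 ≡ 26·15·92·35 ≡ 24 (mod 103)
R · y^e mod p:
2^2 = 4
2^4 ≡ 4^2 = 16
2^8 ≡ 16^2 = 256 ≡ 50
2^16 ≡ 50^2 = 2500 ≡ 28
28 = 16 + 8 + 4, so 2^28 ≡ 28·50·16 ≡ 49 (mod 103)
11·49 = 539 ≡ 24 (mod 103)
24 ≡ 24 (mod 103); signature holds.

accept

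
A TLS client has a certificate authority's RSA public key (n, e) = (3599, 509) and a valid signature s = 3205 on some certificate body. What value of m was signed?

1976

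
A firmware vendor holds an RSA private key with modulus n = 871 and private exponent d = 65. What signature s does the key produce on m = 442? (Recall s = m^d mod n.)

m^2 ≡ 442^2 = 195364 ≡ 260
m^4 ≡ 260^2 = 67600 ≡ 533
m^8 ≡ 533^2 = 284089 ≡ 143
m^16 ≡ 143^2 = 20449 ≡ 416
m^32 ≡ 416^2 = 173056 ≡ 598
m^64 ≡ 598^2 = 357604 ≡ 494
65 = 64 + 1, so m^65 ≡ 494·442 ≡ 598 (mod 871)

598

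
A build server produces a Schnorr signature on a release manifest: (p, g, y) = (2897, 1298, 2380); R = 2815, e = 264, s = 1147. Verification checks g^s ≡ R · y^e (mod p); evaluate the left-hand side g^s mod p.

1298^2 = 1684804 ≡ 1647
1298^4 ≡ 1647^2 = 2712609 ≡ 1017
1298^8 ≡ 1017^2 = 1034289 ≡ 60
1298^16 ≡ 60^2 = 3600 ≡ 703
1298^32 ≡ 703^2 = 494209 ≡ 1719
1298^64 ≡ 1719^2 = 2954961 ≡ 21
1298^128 ≡ 21^2 = 441
1298^256 ≡ 441^2 = 194481 ≡ 382
1298^512 ≡ 382^2 = 145924 ≡ 1074
1298^1024 ≡ 1074^2 = 1153476 ≡ 470
1147 = 1024 + 64 + 32 + 16 + 8 + 2 + 1, so 1298^1147 ≡ 470·21·1719·703·60·1647·1298 ≡ 1045 (mod 2897)

1045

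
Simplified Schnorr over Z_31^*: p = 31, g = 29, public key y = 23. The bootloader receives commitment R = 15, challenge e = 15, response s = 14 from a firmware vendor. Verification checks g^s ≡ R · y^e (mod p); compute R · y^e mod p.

Squares mod 31: 23^1≡23, 23^2≡2, 23^4≡4, 23^8≡16
15 = 8 + 4 + 2 + 1, so 23^15 ≡ 16·4·2·23 ≡ 30 (mod 31)
R · y^e ≡ 15·30 = 450 ≡ 16 (mod 31)

16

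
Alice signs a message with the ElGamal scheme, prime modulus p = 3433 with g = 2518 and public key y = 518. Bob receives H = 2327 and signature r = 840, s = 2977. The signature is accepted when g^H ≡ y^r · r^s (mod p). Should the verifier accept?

Left side g^H mod p:
2518^2 = 6340324 ≡ 3006
2518^4 ≡ 3006^2 = 9036036 ≡ 380
2518^8 ≡ 380^2 = 144400 ≡ 214
2518^16 ≡ 214^2 = 45796 ≡ 1167
2518^32 ≡ 1167^2 = 1361889 ≡ 2421
2518^64 ≡ 2421^2 = 5861241 ≡ 1110
2518^128 ≡ 1110^2 = 1232100 ≡ 3086
2518^256 ≡ 3086^2 = 9523396 ≡ 254
2518^512 ≡ 254^2 = 64516 ≡ 2722
2518^1024 ≡ 2722^2 = 7409284 ≡ 870
2518^2048 ≡ 870^2 = 756900 ≡ 1640
2327 = 2048 + 256 + 16 + 4 + 2 + 1, so 2518^2327 ≡ 1640·254·1167·380·3006·2518 ≡ 852 (mod 3433)
Right side y^r · r^s mod p:
518^2 = 268324 ≡ 550
518^4 ≡ 550^2 = 302500 ≡ 396
518^8 ≡ 396^2 = 156816 ≡ 2331
518^16 ≡ 2331^2 = 5433561 ≡ 2555
518^32 ≡ 2555^2 = 6528025 ≡ 1892
518^64 ≡ 1892^2 = 3579664 ≡ 2478
518^128 ≡ 2478^2 = 6140484 ≡ 2280
518^256 ≡ 2280^2 = 5198400 ≡ 838
518^512 ≡ 838^2 = 702244 ≡ 1912
840 = 512 + 256 + 64 + 8, so 518^840 ≡ 1912·838·2478·2331 ≡ 396 (mod 3433)
840^2 = 705600 ≡ 1835
840^4 ≡ 1835^2 = 3367225 ≡ 2885
840^8 ≡ 2885^2 = 8323225 ≡ 1633
840^16 ≡ 1633^2 = 2666689 ≡ 2681
840^32 ≡ 2681^2 = 7187761 ≡ 2492
840^64 ≡ 2492^2 = 6210064 ≡ 3200
840^128 ≡ 3200^2 = 10240000 ≡ 2794
840^256 ≡ 2794^2 = 7806436 ≡ 3227
840^512 ≡ 3227^2 = 10413529 ≡ 1240
840^1024 ≡ 1240^2 = 1537600 ≡ 3049
840^2048 ≡ 3049^2 = 9296401 ≡ 3270
2977 = 2048 + 512 + 256 + 128 + 32 + 1, so 840^2977 ≡ 3270·1240·3227·2794·2492·840 ≡ 2915 (mod 3433)
396·2915 = 1154340 ≡ 852 (mod 3433)
852 ≡ 852 (mod 3433), so the signature is genuine.

accept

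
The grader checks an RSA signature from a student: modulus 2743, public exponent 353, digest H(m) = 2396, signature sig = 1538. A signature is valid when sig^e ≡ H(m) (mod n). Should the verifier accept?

reject

sig^2 ≡ 1538^2 = 2365444 ≡ 978
sig^4 ≡ 978^2 = 956484 ≡ 1920
sig^8 ≡ 1920^2 = 3686400 ≡ 2551
sig^16 ≡ 2551^2 = 6507601 ≡ 1205
sig^32 ≡ 1205^2 = 1452025 ≡ 978
sig^64 ≡ 978^2 = 956484 ≡ 1920
sig^128 ≡ 1920^2 = 3686400 ≡ 2551
sig^256 ≡ 2551^2 = 6507601 ≡ 1205
353 = 256 + 64 + 32 + 1, so sig^353 ≡ 1205·1920·978·1538 ≡ 192 (mod 2743)
The recovered value 192 does not match the digest 2396.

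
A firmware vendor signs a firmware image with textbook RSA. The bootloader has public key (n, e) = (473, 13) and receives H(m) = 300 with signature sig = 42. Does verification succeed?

Squares mod 473: sig^1≡42, sig^2≡345, sig^4≡302, sig^8≡388
13 = 8 + 4 + 1, so sig^13 ≡ 388·302·42 ≡ 300 (mod 473)
Since 300 equals the digest 300, verification succeeds.

passes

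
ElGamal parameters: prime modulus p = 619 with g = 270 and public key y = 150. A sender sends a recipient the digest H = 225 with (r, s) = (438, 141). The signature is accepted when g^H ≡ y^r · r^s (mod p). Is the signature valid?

invalid

Left side g^H mod p:
270^225 mod 619 = 575
Right side y^r · r^s mod p:
150^438 mod 619 = 51
438^141 mod 619 = 505
51·505 = 25755 ≡ 376 (mod 619)
575 ≠ 376, so verification fails.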